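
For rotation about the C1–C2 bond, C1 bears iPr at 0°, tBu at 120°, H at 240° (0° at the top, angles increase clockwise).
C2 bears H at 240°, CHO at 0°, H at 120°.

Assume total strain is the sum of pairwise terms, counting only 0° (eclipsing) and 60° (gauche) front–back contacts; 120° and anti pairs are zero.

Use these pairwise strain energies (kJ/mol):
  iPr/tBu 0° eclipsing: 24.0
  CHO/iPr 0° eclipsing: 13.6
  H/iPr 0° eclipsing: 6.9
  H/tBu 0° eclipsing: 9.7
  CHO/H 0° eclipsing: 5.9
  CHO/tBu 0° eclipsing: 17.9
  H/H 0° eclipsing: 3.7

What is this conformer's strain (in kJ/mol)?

This conformer is eclipsed. iPr at 0° is eclipsed with CHO at 0° (13.6); tBu at 120° is eclipsed with H at 120° (9.7); H at 240° is eclipsed with H at 240° (3.7). Total 27.0 kJ/mol.

27.0 kJ/mol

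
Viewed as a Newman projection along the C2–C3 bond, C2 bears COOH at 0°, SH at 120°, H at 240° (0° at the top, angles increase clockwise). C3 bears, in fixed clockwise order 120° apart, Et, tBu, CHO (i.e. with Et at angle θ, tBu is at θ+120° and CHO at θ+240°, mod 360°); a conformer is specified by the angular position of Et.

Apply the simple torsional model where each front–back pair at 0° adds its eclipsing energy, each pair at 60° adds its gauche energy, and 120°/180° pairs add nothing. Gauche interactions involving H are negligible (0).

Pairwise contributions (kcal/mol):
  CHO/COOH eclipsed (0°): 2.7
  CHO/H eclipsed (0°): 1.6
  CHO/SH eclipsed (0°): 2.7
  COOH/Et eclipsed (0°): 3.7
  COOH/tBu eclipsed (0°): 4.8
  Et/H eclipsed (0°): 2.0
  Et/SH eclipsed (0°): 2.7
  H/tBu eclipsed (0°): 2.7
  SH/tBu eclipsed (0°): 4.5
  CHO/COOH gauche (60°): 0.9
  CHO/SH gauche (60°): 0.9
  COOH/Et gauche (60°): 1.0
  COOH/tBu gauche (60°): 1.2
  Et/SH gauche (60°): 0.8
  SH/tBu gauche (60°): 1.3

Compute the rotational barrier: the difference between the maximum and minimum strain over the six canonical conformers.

6.0 kcal/mol

Et at 0° (eclipsed): COOH(0°)/Et(0°) eclipsed 3.7; SH(120°)/tBu(120°) eclipsed 4.5; H(240°)/CHO(240°) eclipsed 1.6 → 9.8 kcal/mol.
Et at 60° (staggered): COOH(0°)/Et(60°) gauche 1.0; COOH(0°)/CHO(300°) gauche 0.9; SH(120°)/Et(60°) gauche 0.8; SH(120°)/tBu(180°) gauche 1.3 → 4.0 kcal/mol.
Et at 120° (eclipsed): COOH(0°)/CHO(0°) eclipsed 2.7; SH(120°)/Et(120°) eclipsed 2.7; H(240°)/tBu(240°) eclipsed 2.7 → 8.1 kcal/mol.
Et at 180° (staggered): COOH(0°)/tBu(300°) gauche 1.2; COOH(0°)/CHO(60°) gauche 0.9; SH(120°)/Et(180°) gauche 0.8; SH(120°)/CHO(60°) gauche 0.9 → 3.8 kcal/mol.
Et at 240° (eclipsed): COOH(0°)/tBu(0°) eclipsed 4.8; SH(120°)/CHO(120°) eclipsed 2.7; H(240°)/Et(240°) eclipsed 2.0 → 9.5 kcal/mol.
Et at 300° (staggered): COOH(0°)/Et(300°) gauche 1.0; COOH(0°)/tBu(60°) gauche 1.2; SH(120°)/tBu(60°) gauche 1.3; SH(120°)/CHO(180°) gauche 0.9 → 4.4 kcal/mol.
Max at 0° (9.8 kcal/mol), min at 180° (3.8 kcal/mol); barrier = 6.0 kcal/mol.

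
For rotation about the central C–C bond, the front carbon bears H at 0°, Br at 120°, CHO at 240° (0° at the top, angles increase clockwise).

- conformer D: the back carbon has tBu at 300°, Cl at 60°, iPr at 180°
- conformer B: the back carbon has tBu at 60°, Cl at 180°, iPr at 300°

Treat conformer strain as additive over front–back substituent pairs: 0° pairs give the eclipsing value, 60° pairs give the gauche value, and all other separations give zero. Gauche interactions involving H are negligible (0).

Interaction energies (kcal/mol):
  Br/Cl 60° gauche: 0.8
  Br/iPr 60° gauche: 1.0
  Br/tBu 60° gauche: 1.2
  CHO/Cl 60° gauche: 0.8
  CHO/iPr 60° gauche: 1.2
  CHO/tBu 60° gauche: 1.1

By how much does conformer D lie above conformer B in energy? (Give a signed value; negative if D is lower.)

D (staggered): Br–Cl gauche, Br–iPr gauche, CHO–tBu gauche, CHO–iPr gauche; 0.8 + 1.0 + 1.1 + 1.2 = 4.1 kcal/mol.
B (staggered): Br–tBu gauche, Br–Cl gauche, CHO–Cl gauche, CHO–iPr gauche; 1.2 + 0.8 + 0.8 + 1.2 = 4.0 kcal/mol.
E(D) − E(B) = 4.1 − 4.0 = +0.1 kcal/mol.

+0.1 kcal/mol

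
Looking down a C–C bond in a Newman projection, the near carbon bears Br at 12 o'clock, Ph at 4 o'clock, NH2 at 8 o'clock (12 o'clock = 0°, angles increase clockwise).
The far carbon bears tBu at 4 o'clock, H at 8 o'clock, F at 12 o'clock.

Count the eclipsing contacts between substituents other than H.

2

Non-H eclipsing pairs: Br(0°)/F(0°); Ph(120°)/tBu(120°) — 2 interactions.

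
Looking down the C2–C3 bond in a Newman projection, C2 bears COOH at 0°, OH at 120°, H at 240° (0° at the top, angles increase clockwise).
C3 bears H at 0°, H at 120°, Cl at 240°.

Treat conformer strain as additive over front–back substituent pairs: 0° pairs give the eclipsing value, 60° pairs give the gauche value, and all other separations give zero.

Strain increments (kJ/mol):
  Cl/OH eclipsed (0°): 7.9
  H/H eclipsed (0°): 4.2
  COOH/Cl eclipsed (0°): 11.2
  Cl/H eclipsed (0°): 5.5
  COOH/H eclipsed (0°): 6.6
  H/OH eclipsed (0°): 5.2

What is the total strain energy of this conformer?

17.3 kJ/mol

This conformer is eclipsed. COOH at 0° is eclipsed with H at 0° (6.6); OH at 120° is eclipsed with H at 120° (5.2); H at 240° is eclipsed with Cl at 240° (5.5). Total 17.3 kJ/mol.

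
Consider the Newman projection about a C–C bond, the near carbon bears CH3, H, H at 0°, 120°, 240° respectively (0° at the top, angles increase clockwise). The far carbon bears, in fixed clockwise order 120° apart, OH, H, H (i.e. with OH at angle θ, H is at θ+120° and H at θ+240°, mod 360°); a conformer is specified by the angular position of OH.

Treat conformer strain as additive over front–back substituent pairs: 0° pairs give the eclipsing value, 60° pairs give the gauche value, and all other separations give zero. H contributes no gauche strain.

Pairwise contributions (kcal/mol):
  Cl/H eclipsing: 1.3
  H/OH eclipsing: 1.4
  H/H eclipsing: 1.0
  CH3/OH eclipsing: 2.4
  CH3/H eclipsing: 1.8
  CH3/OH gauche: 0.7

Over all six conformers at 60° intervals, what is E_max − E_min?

4.4 kcal/mol

OH at 0° is eclipsed. CH3 at 0° is eclipsed with OH at 0° (2.4); H at 120° is eclipsed with H at 120° (1.0); H at 240° is eclipsed with H at 240° (1.0). Total 4.4 kcal/mol.
OH at 60° is staggered. CH3 at 0° is gauche with OH at 60° (0.7). Total 0.7 kcal/mol.
OH at 120° is eclipsed. CH3 at 0° is eclipsed with H at 0° (1.8); H at 120° is eclipsed with OH at 120° (1.4); H at 240° is eclipsed with H at 240° (1.0). Total 4.2 kcal/mol.
OH at 180° (staggered): no non-H gauche contacts → 0.0 kcal/mol.
OH at 240° is eclipsed. CH3 at 0° is eclipsed with H at 0° (1.8); H at 120° is eclipsed with H at 120° (1.0); H at 240° is eclipsed with OH at 240° (1.4). Total 4.2 kcal/mol.
OH at 300° is staggered. CH3 at 0° is gauche with OH at 300° (0.7). Total 0.7 kcal/mol.
Max at 0° (4.4 kcal/mol), min at 180° (0.0 kcal/mol); barrier = 4.4 kcal/mol.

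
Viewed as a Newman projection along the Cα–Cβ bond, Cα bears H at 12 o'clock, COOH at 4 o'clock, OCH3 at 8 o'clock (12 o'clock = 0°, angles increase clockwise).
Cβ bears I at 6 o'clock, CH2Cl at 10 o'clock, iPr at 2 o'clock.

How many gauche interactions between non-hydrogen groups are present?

4

Non-H gauche pairs: COOH(120°)/I(180°); COOH(120°)/iPr(60°); OCH3(240°)/I(180°); OCH3(240°)/CH2Cl(300°) — 4 interactions.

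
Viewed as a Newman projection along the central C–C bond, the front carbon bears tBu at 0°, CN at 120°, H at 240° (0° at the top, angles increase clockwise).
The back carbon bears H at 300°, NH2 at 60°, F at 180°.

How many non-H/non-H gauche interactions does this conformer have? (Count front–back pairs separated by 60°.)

3

Non-H gauche pairs: tBu(0°)/NH2(60°); CN(120°)/NH2(60°); CN(120°)/F(180°) — 3 interactions.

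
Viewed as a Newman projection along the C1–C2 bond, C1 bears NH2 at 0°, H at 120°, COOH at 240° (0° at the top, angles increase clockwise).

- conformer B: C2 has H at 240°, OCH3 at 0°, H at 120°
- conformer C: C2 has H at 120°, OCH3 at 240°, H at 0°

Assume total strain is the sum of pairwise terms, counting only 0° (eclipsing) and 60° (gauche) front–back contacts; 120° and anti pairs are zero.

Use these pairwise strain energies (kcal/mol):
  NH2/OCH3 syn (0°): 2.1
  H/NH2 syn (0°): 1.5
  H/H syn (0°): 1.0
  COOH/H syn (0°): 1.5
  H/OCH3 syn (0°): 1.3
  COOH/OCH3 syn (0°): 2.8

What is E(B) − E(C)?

B (eclipsed): NH2(0°)/OCH3(0°) eclipsed 2.1; H(120°)/H(120°) eclipsed 1.0; COOH(240°)/H(240°) eclipsed 1.5 → 4.6 kcal/mol.
C (eclipsed): NH2(0°)/H(0°) eclipsed 1.5; H(120°)/H(120°) eclipsed 1.0; COOH(240°)/OCH3(240°) eclipsed 2.8 → 5.3 kcal/mol.
E(B) − E(C) = 4.6 − 5.3 = -0.7 kcal/mol.

-0.7 kcal/mol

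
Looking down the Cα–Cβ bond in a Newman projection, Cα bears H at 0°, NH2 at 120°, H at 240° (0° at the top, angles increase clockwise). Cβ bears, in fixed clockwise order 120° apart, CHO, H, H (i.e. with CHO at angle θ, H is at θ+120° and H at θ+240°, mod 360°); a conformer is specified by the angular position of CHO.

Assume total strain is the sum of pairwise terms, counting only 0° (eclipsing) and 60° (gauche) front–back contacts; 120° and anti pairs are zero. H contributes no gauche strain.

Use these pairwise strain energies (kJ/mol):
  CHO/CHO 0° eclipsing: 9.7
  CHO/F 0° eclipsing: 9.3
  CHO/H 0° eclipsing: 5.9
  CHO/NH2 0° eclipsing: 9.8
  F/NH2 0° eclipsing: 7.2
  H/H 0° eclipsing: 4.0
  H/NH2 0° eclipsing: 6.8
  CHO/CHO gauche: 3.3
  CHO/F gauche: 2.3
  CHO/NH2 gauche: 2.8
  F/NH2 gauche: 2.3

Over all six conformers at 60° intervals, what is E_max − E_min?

CHO at 0° is eclipsed. H at 0° is eclipsed with CHO at 0° (5.9); NH2 at 120° is eclipsed with H at 120° (6.8); H at 240° is eclipsed with H at 240° (4.0). Total 16.7 kJ/mol.
CHO at 60° is staggered. NH2 at 120° is gauche with CHO at 60° (2.8). Total 2.8 kJ/mol.
CHO at 120° is eclipsed. H at 0° is eclipsed with H at 0° (4.0); NH2 at 120° is eclipsed with CHO at 120° (9.8); H at 240° is eclipsed with H at 240° (4.0). Total 17.8 kJ/mol.
CHO at 180° is staggered. NH2 at 120° is gauche with CHO at 180° (2.8). Total 2.8 kJ/mol.
CHO at 240° is eclipsed. H at 0° is eclipsed with H at 0° (4.0); NH2 at 120° is eclipsed with H at 120° (6.8); H at 240° is eclipsed with CHO at 240° (5.9). Total 16.7 kJ/mol.
CHO at 300° (staggered): no non-H gauche contacts → 0.0 kJ/mol.
Max at 120° (17.8 kJ/mol), min at 300° (0.0 kJ/mol); barrier = 17.8 kJ/mol.

17.8 kJ/mol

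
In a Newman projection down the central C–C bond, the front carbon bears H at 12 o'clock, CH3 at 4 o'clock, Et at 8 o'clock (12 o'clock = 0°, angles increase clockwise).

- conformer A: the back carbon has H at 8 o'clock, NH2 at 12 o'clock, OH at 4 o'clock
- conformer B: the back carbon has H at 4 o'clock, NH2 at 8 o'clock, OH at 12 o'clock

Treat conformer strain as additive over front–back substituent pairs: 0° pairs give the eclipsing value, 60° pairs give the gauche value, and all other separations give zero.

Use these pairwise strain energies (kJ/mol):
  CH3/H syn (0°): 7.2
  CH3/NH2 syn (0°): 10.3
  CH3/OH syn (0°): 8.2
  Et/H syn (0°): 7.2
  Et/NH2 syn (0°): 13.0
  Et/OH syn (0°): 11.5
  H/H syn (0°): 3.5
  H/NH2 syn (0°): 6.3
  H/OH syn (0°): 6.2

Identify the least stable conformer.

B

A (eclipsed): H(0°)/NH2(0°) eclipsed 6.3; CH3(120°)/OH(120°) eclipsed 8.2; Et(240°)/H(240°) eclipsed 7.2 → 21.7 kJ/mol.
B (eclipsed): H(0°)/OH(0°) eclipsed 6.2; CH3(120°)/H(120°) eclipsed 7.2; Et(240°)/NH2(240°) eclipsed 13.0 → 26.4 kJ/mol.
B has the highest total (26.4 kJ/mol).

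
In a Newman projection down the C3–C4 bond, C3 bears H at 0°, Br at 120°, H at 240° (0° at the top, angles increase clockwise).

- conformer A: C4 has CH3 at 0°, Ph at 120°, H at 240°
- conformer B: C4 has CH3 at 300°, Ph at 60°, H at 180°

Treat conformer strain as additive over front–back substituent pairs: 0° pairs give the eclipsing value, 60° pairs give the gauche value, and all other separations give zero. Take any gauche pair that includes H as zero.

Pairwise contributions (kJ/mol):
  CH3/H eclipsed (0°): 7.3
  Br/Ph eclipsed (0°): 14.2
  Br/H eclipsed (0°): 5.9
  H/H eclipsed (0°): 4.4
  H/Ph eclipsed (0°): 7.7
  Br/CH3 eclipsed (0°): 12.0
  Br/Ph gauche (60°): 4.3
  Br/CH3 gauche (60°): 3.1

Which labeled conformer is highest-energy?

A (eclipsed): H–CH3 eclipsed, Br–Ph eclipsed, H–H eclipsed; 7.3 + 14.2 + 4.4 = 25.9 kJ/mol.
B (staggered): Br–Ph gauche; 4.3 = 4.3 kJ/mol.
A has the highest total (25.9 kJ/mol).

A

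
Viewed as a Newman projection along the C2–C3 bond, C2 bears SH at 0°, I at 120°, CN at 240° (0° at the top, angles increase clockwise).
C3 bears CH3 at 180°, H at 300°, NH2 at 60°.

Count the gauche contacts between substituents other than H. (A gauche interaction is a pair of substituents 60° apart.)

Non-H gauche pairs: SH(0°)/NH2(60°); I(120°)/CH3(180°); I(120°)/NH2(60°); CN(240°)/CH3(180°) — 4 interactions.

4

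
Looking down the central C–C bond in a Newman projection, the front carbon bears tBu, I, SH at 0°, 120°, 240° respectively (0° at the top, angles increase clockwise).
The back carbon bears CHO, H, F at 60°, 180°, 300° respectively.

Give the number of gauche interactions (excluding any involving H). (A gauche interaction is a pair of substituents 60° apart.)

Non-H gauche pairs: tBu(0°)/CHO(60°); tBu(0°)/F(300°); I(120°)/CHO(60°); SH(240°)/F(300°) — 4 interactions.

4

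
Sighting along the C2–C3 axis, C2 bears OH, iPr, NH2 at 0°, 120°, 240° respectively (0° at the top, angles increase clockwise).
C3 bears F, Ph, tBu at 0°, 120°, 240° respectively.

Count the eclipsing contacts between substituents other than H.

Non-H eclipsing pairs: OH(0°)/F(0°); iPr(120°)/Ph(120°); NH2(240°)/tBu(240°) — 3 interactions.

3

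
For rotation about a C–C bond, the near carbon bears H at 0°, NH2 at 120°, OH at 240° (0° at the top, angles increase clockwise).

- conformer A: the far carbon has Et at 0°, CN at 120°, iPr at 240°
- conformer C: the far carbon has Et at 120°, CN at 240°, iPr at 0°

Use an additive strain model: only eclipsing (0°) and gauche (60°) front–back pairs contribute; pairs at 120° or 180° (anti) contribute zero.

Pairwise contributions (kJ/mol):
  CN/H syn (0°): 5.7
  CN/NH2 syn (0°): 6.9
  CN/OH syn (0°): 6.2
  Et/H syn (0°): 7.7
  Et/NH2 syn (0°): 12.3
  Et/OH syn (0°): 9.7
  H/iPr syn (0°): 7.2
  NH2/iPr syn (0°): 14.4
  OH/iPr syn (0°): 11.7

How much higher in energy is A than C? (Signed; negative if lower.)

+0.6 kJ/mol

A (eclipsed): H–Et eclipsed, NH2–CN eclipsed, OH–iPr eclipsed; 7.7 + 6.9 + 11.7 = 26.3 kJ/mol.
C (eclipsed): H–iPr eclipsed, NH2–Et eclipsed, OH–CN eclipsed; 7.2 + 12.3 + 6.2 = 25.7 kJ/mol.
E(A) − E(C) = 26.3 − 25.7 = +0.6 kJ/mol.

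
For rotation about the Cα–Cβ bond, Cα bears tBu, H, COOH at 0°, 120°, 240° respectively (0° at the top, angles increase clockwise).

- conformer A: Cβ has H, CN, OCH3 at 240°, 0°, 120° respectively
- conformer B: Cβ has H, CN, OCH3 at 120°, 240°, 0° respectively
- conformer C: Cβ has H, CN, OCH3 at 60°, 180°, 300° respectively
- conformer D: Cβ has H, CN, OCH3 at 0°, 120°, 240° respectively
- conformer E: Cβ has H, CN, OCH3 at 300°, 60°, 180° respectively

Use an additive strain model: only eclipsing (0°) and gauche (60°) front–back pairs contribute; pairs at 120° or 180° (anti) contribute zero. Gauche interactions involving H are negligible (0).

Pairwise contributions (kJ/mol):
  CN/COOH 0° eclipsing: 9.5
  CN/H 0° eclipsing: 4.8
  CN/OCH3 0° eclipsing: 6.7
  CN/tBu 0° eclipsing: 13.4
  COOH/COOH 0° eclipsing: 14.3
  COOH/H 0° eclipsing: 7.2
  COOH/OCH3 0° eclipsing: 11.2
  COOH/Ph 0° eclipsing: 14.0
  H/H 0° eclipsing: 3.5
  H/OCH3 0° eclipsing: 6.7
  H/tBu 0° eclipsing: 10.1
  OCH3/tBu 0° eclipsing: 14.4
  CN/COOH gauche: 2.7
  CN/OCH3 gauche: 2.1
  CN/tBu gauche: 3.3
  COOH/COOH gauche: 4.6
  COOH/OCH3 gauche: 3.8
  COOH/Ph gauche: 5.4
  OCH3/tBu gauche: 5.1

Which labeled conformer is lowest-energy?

A (eclipsed): tBu(0°)/CN(0°) eclipsed 13.4; H(120°)/OCH3(120°) eclipsed 6.7; COOH(240°)/H(240°) eclipsed 7.2 → 27.3 kJ/mol.
B (eclipsed): tBu(0°)/OCH3(0°) eclipsed 14.4; H(120°)/H(120°) eclipsed 3.5; COOH(240°)/CN(240°) eclipsed 9.5 → 27.4 kJ/mol.
C (staggered): tBu(0°)/OCH3(300°) gauche 5.1; COOH(240°)/CN(180°) gauche 2.7; COOH(240°)/OCH3(300°) gauche 3.8 → 11.6 kJ/mol.
D (eclipsed): tBu(0°)/H(0°) eclipsed 10.1; H(120°)/CN(120°) eclipsed 4.8; COOH(240°)/OCH3(240°) eclipsed 11.2 → 26.1 kJ/mol.
E (staggered): tBu(0°)/CN(60°) gauche 3.3; COOH(240°)/OCH3(180°) gauche 3.8 → 7.1 kJ/mol.
E has the lowest total (7.1 kJ/mol).

E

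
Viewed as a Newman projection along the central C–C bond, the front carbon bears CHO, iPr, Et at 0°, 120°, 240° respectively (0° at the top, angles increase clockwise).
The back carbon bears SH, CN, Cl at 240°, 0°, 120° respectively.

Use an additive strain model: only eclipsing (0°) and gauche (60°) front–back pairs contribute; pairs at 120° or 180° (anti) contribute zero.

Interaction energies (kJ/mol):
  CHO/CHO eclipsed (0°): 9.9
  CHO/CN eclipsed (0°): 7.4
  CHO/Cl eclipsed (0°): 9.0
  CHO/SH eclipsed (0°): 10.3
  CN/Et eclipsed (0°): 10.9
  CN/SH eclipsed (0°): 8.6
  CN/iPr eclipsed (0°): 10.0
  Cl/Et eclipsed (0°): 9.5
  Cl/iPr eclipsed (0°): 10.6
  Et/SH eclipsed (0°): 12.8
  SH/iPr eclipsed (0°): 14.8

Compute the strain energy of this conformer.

This conformer (eclipsed): CHO–CN eclipsed, iPr–Cl eclipsed, Et–SH eclipsed; 7.4 + 10.6 + 12.8 = 30.8 kJ/mol.

30.8 kJ/mol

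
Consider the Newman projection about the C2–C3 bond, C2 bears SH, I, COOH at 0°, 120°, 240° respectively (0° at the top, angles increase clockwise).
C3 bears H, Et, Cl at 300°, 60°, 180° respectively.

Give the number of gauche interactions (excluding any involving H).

Non-H gauche pairs: SH(0°)/Et(60°); I(120°)/Et(60°); I(120°)/Cl(180°); COOH(240°)/Cl(180°) — 4 interactions.

4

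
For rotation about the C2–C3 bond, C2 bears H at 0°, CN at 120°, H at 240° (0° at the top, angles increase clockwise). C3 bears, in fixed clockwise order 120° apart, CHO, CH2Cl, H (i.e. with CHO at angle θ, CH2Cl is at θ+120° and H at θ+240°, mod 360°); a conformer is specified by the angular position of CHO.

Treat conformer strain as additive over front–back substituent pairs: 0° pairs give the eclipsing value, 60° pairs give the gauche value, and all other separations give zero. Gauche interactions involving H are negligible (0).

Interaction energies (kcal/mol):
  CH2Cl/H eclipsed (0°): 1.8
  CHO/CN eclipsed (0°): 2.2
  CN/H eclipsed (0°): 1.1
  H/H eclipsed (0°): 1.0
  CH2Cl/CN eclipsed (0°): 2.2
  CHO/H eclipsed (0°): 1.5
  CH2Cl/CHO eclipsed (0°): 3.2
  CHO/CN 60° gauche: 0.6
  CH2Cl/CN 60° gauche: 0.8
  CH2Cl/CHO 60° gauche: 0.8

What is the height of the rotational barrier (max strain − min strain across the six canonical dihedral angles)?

CHO at 0° (eclipsed): H(0°)/CHO(0°) eclipsed 1.5; CN(120°)/CH2Cl(120°) eclipsed 2.2; H(240°)/H(240°) eclipsed 1.0 → 4.7 kcal/mol.
CHO at 60° (staggered): CN(120°)/CHO(60°) gauche 0.6; CN(120°)/CH2Cl(180°) gauche 0.8 → 1.4 kcal/mol.
CHO at 120° (eclipsed): H(0°)/H(0°) eclipsed 1.0; CN(120°)/CHO(120°) eclipsed 2.2; H(240°)/CH2Cl(240°) eclipsed 1.8 → 5.0 kcal/mol.
CHO at 180° (staggered): CN(120°)/CHO(180°) gauche 0.6 → 0.6 kcal/mol.
CHO at 240° (eclipsed): H(0°)/CH2Cl(0°) eclipsed 1.8; CN(120°)/H(120°) eclipsed 1.1; H(240°)/CHO(240°) eclipsed 1.5 → 4.4 kcal/mol.
CHO at 300° (staggered): CN(120°)/CH2Cl(60°) gauche 0.8 → 0.8 kcal/mol.
Max at 120° (5.0 kcal/mol), min at 180° (0.6 kcal/mol); barrier = 4.4 kcal/mol.

4.4 kcal/mol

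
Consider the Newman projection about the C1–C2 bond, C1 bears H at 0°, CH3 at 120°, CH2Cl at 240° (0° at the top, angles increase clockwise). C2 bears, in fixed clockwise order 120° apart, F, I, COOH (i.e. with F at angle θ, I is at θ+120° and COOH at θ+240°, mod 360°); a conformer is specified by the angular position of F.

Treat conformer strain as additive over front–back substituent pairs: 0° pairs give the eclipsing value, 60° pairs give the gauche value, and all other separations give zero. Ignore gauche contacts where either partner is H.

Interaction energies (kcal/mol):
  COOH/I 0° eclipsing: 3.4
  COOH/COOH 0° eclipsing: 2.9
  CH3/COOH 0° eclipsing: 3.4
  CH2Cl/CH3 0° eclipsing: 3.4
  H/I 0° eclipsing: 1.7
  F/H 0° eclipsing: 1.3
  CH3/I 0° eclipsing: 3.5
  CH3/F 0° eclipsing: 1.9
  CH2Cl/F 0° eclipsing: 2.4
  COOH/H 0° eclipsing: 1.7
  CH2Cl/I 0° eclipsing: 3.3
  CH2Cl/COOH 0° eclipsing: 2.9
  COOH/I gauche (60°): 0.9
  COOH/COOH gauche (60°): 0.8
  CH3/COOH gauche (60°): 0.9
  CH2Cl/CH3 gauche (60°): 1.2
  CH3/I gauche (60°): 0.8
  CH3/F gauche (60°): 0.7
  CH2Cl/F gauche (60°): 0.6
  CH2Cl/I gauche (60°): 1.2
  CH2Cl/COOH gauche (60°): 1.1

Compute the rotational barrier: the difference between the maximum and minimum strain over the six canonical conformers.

F at 0° (eclipsed): H(0°)/F(0°) eclipsed 1.3; CH3(120°)/I(120°) eclipsed 3.5; CH2Cl(240°)/COOH(240°) eclipsed 2.9 → 7.7 kcal/mol.
F at 60° (staggered): CH3(120°)/F(60°) gauche 0.7; CH3(120°)/I(180°) gauche 0.8; CH2Cl(240°)/I(180°) gauche 1.2; CH2Cl(240°)/COOH(300°) gauche 1.1 → 3.8 kcal/mol.
F at 120° (eclipsed): H(0°)/COOH(0°) eclipsed 1.7; CH3(120°)/F(120°) eclipsed 1.9; CH2Cl(240°)/I(240°) eclipsed 3.3 → 6.9 kcal/mol.
F at 180° (staggered): CH3(120°)/F(180°) gauche 0.7; CH3(120°)/COOH(60°) gauche 0.9; CH2Cl(240°)/F(180°) gauche 0.6; CH2Cl(240°)/I(300°) gauche 1.2 → 3.4 kcal/mol.
F at 240° (eclipsed): H(0°)/I(0°) eclipsed 1.7; CH3(120°)/COOH(120°) eclipsed 3.4; CH2Cl(240°)/F(240°) eclipsed 2.4 → 7.5 kcal/mol.
F at 300° (staggered): CH3(120°)/I(60°) gauche 0.8; CH3(120°)/COOH(180°) gauche 0.9; CH2Cl(240°)/F(300°) gauche 0.6; CH2Cl(240°)/COOH(180°) gauche 1.1 → 3.4 kcal/mol.
Max at 0° (7.7 kcal/mol), min at 180° (3.4 kcal/mol); barrier = 4.3 kcal/mol.

4.3 kcal/mol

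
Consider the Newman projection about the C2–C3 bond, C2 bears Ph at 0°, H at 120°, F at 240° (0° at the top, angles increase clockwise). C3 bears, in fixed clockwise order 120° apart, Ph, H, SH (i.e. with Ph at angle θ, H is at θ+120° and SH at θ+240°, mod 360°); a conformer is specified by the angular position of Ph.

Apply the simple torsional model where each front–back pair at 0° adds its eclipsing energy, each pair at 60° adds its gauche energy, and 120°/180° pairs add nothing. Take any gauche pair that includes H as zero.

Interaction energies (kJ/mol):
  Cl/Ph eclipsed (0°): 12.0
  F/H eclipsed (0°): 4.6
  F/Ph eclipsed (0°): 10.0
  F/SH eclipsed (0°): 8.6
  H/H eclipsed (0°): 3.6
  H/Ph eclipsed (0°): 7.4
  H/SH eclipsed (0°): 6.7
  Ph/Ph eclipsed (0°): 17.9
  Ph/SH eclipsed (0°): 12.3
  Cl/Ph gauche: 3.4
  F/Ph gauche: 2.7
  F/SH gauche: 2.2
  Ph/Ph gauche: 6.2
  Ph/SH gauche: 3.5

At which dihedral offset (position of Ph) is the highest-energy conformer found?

Ph at 0° (eclipsed): Ph(0°)/Ph(0°) eclipsed 17.9; H(120°)/H(120°) eclipsed 3.6; F(240°)/SH(240°) eclipsed 8.6 → 30.1 kJ/mol.
Ph at 60° (staggered): Ph(0°)/Ph(60°) gauche 6.2; Ph(0°)/SH(300°) gauche 3.5; F(240°)/SH(300°) gauche 2.2 → 11.9 kJ/mol.
Ph at 120° (eclipsed): Ph(0°)/SH(0°) eclipsed 12.3; H(120°)/Ph(120°) eclipsed 7.4; F(240°)/H(240°) eclipsed 4.6 → 24.3 kJ/mol.
Ph at 180° (staggered): Ph(0°)/SH(60°) gauche 3.5; F(240°)/Ph(180°) gauche 2.7 → 6.2 kJ/mol.
Ph at 240° (eclipsed): Ph(0°)/H(0°) eclipsed 7.4; H(120°)/SH(120°) eclipsed 6.7; F(240°)/Ph(240°) eclipsed 10.0 → 24.1 kJ/mol.
Ph at 300° (staggered): Ph(0°)/Ph(300°) gauche 6.2; F(240°)/Ph(300°) gauche 2.7; F(240°)/SH(180°) gauche 2.2 → 11.1 kJ/mol.
The maximum (30.1 kJ/mol) occurs with Ph at 0°.

0°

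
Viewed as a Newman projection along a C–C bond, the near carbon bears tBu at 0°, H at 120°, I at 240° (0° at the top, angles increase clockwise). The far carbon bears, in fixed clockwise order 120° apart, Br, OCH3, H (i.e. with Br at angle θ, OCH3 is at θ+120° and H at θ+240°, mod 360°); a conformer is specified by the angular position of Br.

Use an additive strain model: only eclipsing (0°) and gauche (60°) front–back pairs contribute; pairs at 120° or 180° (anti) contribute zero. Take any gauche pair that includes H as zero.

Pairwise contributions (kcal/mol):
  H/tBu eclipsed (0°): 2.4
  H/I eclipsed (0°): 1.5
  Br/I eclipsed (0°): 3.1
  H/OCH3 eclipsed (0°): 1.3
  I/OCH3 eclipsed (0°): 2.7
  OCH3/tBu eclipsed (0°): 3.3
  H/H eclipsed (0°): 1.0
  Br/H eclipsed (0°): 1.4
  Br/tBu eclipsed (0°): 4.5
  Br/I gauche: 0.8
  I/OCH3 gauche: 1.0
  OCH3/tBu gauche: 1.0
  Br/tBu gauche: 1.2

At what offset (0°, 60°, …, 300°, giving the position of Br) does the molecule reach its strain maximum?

Br at 0° (eclipsed): tBu–Br eclipsed, H–OCH3 eclipsed, I–H eclipsed; 4.5 + 1.3 + 1.5 = 7.3 kcal/mol.
Br at 60° (staggered): tBu–Br gauche, I–OCH3 gauche; 1.2 + 1.0 = 2.2 kcal/mol.
Br at 120° (eclipsed): tBu–H eclipsed, H–Br eclipsed, I–OCH3 eclipsed; 2.4 + 1.4 + 2.7 = 6.5 kcal/mol.
Br at 180° (staggered): tBu–OCH3 gauche, I–Br gauche, I–OCH3 gauche; 1.0 + 0.8 + 1.0 = 2.8 kcal/mol.
Br at 240° (eclipsed): tBu–OCH3 eclipsed, H–H eclipsed, I–Br eclipsed; 3.3 + 1.0 + 3.1 = 7.4 kcal/mol.
Br at 300° (staggered): tBu–Br gauche, tBu–OCH3 gauche, I–Br gauche; 1.2 + 1.0 + 0.8 = 3.0 kcal/mol.
The maximum (7.4 kcal/mol) occurs with Br at 240°.

240°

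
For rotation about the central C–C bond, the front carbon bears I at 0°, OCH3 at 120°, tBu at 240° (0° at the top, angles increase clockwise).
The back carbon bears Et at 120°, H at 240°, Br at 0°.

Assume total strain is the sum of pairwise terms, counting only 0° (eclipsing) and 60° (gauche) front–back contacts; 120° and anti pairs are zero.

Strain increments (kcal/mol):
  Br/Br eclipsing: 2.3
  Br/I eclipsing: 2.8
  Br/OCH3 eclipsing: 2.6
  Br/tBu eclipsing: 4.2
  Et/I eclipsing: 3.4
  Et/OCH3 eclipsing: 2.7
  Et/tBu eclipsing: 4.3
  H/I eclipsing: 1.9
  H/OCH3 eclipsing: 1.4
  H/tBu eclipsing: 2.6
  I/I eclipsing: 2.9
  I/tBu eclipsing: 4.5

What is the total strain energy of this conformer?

This conformer (eclipsed): I–Br eclipsed, OCH3–Et eclipsed, tBu–H eclipsed; 2.8 + 2.7 + 2.6 = 8.1 kcal/mol.

8.1 kcal/mol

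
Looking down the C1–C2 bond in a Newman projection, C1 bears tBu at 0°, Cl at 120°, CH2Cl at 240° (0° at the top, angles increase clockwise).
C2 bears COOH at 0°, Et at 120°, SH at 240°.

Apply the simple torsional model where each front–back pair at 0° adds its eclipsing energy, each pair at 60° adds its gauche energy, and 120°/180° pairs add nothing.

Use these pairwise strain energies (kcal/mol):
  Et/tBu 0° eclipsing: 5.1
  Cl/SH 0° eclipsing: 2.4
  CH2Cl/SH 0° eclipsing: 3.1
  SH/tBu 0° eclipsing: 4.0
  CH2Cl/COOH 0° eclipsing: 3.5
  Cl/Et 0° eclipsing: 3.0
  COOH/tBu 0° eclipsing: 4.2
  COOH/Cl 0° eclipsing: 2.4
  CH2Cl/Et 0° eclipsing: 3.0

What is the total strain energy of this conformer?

10.3 kcal/mol

This conformer (eclipsed): tBu–COOH eclipsed, Cl–Et eclipsed, CH2Cl–SH eclipsed; 4.2 + 3.0 + 3.1 = 10.3 kcal/mol.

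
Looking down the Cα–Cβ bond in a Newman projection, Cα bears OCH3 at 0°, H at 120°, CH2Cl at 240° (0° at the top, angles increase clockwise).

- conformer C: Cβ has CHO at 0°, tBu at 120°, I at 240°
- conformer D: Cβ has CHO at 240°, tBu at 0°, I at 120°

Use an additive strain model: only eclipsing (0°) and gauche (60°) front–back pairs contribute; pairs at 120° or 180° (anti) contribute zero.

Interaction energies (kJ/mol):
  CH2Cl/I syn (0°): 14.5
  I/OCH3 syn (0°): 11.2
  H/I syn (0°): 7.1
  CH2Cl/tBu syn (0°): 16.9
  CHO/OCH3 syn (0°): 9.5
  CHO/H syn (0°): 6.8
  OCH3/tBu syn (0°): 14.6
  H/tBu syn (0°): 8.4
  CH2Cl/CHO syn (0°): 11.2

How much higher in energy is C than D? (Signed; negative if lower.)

-0.5 kJ/mol

C (eclipsed): OCH3(0°)/CHO(0°) eclipsed 9.5; H(120°)/tBu(120°) eclipsed 8.4; CH2Cl(240°)/I(240°) eclipsed 14.5 → 32.4 kJ/mol.
D (eclipsed): OCH3(0°)/tBu(0°) eclipsed 14.6; H(120°)/I(120°) eclipsed 7.1; CH2Cl(240°)/CHO(240°) eclipsed 11.2 → 32.9 kJ/mol.
E(C) − E(D) = 32.4 − 32.9 = -0.5 kJ/mol.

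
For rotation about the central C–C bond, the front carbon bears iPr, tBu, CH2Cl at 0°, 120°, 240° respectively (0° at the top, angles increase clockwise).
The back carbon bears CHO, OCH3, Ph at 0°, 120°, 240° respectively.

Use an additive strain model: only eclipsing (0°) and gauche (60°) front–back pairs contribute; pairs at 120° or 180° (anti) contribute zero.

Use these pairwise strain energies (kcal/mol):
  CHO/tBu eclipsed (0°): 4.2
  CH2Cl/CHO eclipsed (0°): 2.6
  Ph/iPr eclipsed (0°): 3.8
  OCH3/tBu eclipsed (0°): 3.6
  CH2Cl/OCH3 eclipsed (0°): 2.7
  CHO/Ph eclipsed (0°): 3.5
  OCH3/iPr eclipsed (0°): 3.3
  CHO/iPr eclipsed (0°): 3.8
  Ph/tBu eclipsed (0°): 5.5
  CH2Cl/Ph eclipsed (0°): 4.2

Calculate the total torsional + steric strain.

11.6 kcal/mol

This conformer (eclipsed): iPr–CHO eclipsed, tBu–OCH3 eclipsed, CH2Cl–Ph eclipsed; 3.8 + 3.6 + 4.2 = 11.6 kcal/mol.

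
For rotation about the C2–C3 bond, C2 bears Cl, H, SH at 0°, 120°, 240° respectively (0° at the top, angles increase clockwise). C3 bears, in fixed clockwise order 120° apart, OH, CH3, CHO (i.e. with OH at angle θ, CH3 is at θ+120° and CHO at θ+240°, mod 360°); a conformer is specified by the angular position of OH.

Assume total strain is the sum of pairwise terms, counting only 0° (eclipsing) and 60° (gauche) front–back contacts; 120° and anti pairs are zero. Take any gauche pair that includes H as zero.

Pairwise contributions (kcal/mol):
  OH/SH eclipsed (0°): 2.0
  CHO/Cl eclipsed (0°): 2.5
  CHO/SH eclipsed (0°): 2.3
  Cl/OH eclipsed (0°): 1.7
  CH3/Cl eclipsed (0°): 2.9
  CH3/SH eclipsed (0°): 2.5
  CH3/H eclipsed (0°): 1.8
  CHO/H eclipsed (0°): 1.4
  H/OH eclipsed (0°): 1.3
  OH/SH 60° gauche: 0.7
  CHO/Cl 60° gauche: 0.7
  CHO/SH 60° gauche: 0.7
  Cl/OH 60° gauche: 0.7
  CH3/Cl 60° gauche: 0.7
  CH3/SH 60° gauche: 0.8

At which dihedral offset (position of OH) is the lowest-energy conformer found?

300°

OH at 0° is eclipsed. Cl at 0° is eclipsed with OH at 0° (1.7); H at 120° is eclipsed with CH3 at 120° (1.8); SH at 240° is eclipsed with CHO at 240° (2.3). Total 5.8 kcal/mol.
OH at 60° is staggered. Cl at 0° is gauche with OH at 60° (0.7); Cl at 0° is gauche with CHO at 300° (0.7); SH at 240° is gauche with CH3 at 180° (0.8); SH at 240° is gauche with CHO at 300° (0.7). Total 2.9 kcal/mol.
OH at 120° is eclipsed. Cl at 0° is eclipsed with CHO at 0° (2.5); H at 120° is eclipsed with OH at 120° (1.3); SH at 240° is eclipsed with CH3 at 240° (2.5). Total 6.3 kcal/mol.
OH at 180° is staggered. Cl at 0° is gauche with CH3 at 300° (0.7); Cl at 0° is gauche with CHO at 60° (0.7); SH at 240° is gauche with OH at 180° (0.7); SH at 240° is gauche with CH3 at 300° (0.8). Total 2.9 kcal/mol.
OH at 240° is eclipsed. Cl at 0° is eclipsed with CH3 at 0° (2.9); H at 120° is eclipsed with CHO at 120° (1.4); SH at 240° is eclipsed with OH at 240° (2.0). Total 6.3 kcal/mol.
OH at 300° is staggered. Cl at 0° is gauche with OH at 300° (0.7); Cl at 0° is gauche with CH3 at 60° (0.7); SH at 240° is gauche with OH at 300° (0.7); SH at 240° is gauche with CHO at 180° (0.7). Total 2.8 kcal/mol.
The minimum (2.8 kcal/mol) occurs with OH at 300°.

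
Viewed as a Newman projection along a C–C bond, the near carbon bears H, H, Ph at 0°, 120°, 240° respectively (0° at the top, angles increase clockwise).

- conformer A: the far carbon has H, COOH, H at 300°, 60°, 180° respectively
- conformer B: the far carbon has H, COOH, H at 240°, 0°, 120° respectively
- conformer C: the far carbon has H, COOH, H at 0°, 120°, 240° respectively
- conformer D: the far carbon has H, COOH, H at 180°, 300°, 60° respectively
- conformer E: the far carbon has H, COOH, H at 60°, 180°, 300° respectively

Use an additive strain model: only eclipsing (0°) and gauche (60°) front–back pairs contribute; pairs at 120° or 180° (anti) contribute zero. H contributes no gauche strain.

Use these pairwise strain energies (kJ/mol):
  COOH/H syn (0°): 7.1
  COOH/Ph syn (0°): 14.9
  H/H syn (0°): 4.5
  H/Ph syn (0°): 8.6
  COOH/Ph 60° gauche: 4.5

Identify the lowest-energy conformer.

A (staggered): no non-H gauche contacts → 0.0 kJ/mol.
B (eclipsed): H(0°)/COOH(0°) eclipsed 7.1; H(120°)/H(120°) eclipsed 4.5; Ph(240°)/H(240°) eclipsed 8.6 → 20.2 kJ/mol.
C (eclipsed): H(0°)/H(0°) eclipsed 4.5; H(120°)/COOH(120°) eclipsed 7.1; Ph(240°)/H(240°) eclipsed 8.6 → 20.2 kJ/mol.
D (staggered): Ph(240°)/COOH(300°) gauche 4.5 → 4.5 kJ/mol.
E (staggered): Ph(240°)/COOH(180°) gauche 4.5 → 4.5 kJ/mol.
A has the lowest total (0.0 kJ/mol).

A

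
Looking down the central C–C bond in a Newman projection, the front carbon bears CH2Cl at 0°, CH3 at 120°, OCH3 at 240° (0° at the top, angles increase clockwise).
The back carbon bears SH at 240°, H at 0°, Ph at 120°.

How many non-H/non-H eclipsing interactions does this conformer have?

Non-H eclipsing pairs: CH3(120°)/Ph(120°); OCH3(240°)/SH(240°) — 2 interactions.

2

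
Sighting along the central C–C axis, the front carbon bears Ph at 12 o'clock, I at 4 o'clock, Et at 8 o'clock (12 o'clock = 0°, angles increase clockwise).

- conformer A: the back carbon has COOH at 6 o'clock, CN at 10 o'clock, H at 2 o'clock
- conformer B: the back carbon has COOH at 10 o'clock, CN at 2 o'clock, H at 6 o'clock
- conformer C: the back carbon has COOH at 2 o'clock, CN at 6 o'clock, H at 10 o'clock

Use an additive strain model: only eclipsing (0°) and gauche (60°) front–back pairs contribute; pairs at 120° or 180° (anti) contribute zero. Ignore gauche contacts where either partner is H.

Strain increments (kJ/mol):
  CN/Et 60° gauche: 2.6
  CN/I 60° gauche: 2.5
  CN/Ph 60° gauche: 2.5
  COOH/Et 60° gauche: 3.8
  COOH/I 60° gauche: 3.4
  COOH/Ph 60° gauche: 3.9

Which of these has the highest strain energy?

B

A is staggered. Ph at 0° is gauche with CN at 300° (2.5); I at 120° is gauche with COOH at 180° (3.4); Et at 240° is gauche with COOH at 180° (3.8); Et at 240° is gauche with CN at 300° (2.6). Total 12.3 kJ/mol.
B is staggered. Ph at 0° is gauche with COOH at 300° (3.9); Ph at 0° is gauche with CN at 60° (2.5); I at 120° is gauche with CN at 60° (2.5); Et at 240° is gauche with COOH at 300° (3.8). Total 12.7 kJ/mol.
C is staggered. Ph at 0° is gauche with COOH at 60° (3.9); I at 120° is gauche with COOH at 60° (3.4); I at 120° is gauche with CN at 180° (2.5); Et at 240° is gauche with CN at 180° (2.6). Total 12.4 kJ/mol.
B has the highest total (12.7 kJ/mol).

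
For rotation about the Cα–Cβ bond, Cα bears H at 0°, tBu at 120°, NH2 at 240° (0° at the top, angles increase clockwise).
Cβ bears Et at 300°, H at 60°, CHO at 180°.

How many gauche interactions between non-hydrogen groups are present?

3

Non-H gauche pairs: tBu(120°)/CHO(180°); NH2(240°)/Et(300°); NH2(240°)/CHO(180°) — 3 interactions.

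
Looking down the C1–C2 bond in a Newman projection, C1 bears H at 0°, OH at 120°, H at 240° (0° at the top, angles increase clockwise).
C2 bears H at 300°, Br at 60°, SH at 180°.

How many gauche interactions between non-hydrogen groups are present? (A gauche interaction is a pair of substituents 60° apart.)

2

Non-H gauche pairs: OH(120°)/Br(60°); OH(120°)/SH(180°) — 2 interactions.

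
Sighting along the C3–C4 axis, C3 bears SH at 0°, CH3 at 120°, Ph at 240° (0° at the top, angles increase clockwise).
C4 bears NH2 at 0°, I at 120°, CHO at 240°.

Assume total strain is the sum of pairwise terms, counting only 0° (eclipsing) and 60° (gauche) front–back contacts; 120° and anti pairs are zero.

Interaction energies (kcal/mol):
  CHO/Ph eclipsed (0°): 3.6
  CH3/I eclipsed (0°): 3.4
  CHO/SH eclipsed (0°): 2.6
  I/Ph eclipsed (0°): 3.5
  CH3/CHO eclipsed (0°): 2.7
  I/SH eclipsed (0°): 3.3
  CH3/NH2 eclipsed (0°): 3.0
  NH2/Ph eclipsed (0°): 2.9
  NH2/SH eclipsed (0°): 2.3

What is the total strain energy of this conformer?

This conformer (eclipsed): SH(0°)/NH2(0°) eclipsed 2.3; CH3(120°)/I(120°) eclipsed 3.4; Ph(240°)/CHO(240°) eclipsed 3.6 → 9.3 kcal/mol.

9.3 kcal/mol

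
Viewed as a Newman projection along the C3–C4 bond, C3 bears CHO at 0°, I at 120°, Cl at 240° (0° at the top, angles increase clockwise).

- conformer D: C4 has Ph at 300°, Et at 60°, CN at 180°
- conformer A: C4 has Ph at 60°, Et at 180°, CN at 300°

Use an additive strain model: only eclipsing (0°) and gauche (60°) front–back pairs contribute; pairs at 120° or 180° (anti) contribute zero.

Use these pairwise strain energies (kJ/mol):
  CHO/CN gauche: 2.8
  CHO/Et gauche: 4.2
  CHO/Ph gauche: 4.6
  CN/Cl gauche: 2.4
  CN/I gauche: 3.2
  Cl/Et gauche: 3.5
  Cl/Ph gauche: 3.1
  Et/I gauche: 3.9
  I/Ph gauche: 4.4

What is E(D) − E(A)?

D (staggered): CHO–Ph gauche, CHO–Et gauche, I–Et gauche, I–CN gauche, Cl–Ph gauche, Cl–CN gauche; 4.6 + 4.2 + 3.9 + 3.2 + 3.1 + 2.4 = 21.4 kJ/mol.
A (staggered): CHO–Ph gauche, CHO–CN gauche, I–Ph gauche, I–Et gauche, Cl–Et gauche, Cl–CN gauche; 4.6 + 2.8 + 4.4 + 3.9 + 3.5 + 2.4 = 21.6 kJ/mol.
E(D) − E(A) = 21.4 − 21.6 = -0.2 kJ/mol.

-0.2 kJ/mol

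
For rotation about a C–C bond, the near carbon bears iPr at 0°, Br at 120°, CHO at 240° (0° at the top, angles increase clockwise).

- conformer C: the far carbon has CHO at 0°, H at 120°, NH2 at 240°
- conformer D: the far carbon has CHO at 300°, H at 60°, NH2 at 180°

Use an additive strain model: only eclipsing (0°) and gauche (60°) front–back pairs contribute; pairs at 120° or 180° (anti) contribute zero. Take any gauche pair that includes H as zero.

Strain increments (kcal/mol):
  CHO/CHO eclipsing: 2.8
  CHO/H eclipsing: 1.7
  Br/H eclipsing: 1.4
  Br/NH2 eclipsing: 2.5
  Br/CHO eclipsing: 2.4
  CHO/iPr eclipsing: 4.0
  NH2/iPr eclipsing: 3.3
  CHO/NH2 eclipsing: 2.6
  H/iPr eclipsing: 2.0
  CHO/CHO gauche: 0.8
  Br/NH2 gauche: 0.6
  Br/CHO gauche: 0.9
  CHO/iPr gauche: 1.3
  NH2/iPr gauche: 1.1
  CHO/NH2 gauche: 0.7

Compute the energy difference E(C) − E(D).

+4.6 kcal/mol

C is eclipsed. iPr at 0° is eclipsed with CHO at 0° (4.0); Br at 120° is eclipsed with H at 120° (1.4); CHO at 240° is eclipsed with NH2 at 240° (2.6). Total 8.0 kcal/mol.
D is staggered. iPr at 0° is gauche with CHO at 300° (1.3); Br at 120° is gauche with NH2 at 180° (0.6); CHO at 240° is gauche with CHO at 300° (0.8); CHO at 240° is gauche with NH2 at 180° (0.7). Total 3.4 kcal/mol.
E(C) − E(D) = 8.0 − 3.4 = +4.6 kcal/mol.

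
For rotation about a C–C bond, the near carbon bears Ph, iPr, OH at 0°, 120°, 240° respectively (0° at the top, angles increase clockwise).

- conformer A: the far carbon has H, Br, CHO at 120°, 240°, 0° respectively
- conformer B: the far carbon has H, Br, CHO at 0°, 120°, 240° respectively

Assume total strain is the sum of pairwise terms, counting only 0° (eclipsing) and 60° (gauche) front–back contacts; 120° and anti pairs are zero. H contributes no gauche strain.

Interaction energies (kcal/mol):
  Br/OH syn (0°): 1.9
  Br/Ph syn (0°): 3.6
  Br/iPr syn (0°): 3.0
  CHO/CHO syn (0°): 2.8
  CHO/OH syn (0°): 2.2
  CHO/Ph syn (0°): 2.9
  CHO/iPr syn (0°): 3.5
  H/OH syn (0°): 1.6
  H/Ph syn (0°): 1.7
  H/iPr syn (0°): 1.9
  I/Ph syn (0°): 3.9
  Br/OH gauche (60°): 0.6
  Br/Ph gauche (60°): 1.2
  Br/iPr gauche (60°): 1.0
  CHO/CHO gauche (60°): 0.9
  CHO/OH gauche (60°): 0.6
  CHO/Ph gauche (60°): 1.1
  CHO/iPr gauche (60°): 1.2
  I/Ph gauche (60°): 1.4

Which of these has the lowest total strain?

A

A (eclipsed): Ph(0°)/CHO(0°) eclipsed 2.9; iPr(120°)/H(120°) eclipsed 1.9; OH(240°)/Br(240°) eclipsed 1.9 → 6.7 kcal/mol.
B (eclipsed): Ph(0°)/H(0°) eclipsed 1.7; iPr(120°)/Br(120°) eclipsed 3.0; OH(240°)/CHO(240°) eclipsed 2.2 → 6.9 kcal/mol.
A has the lowest total (6.7 kcal/mol).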